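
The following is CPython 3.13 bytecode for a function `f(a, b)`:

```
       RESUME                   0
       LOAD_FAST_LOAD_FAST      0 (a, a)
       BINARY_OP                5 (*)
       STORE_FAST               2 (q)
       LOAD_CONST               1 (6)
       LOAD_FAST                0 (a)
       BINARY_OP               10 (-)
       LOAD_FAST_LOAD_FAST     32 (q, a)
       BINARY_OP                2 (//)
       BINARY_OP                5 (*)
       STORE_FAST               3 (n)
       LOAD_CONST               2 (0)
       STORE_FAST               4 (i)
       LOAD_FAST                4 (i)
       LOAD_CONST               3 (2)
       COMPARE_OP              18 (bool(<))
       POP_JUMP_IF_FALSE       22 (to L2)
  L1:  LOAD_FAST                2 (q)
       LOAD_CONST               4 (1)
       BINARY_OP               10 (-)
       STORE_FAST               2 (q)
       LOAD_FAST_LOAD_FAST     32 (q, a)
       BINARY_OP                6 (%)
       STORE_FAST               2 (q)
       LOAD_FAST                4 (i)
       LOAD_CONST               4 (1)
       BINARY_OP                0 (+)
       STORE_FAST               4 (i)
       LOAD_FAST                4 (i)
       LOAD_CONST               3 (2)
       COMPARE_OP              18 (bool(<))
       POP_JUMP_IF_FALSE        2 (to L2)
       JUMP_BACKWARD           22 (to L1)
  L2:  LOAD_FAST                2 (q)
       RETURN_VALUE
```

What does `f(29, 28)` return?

27

LOAD_FAST_LOAD_FAST a,a → push 29,29. Stack: [29, 29]
BINARY_OP * → 29 * 29 = 841. Stack: [841]
STORE_FAST q → q=841. Stack: []
LOAD_CONST → push 6. Stack: [6]
LOAD_FAST a → push 29. Stack: [6, 29]
BINARY_OP - → 6 - 29 = -23. Stack: [-23]
LOAD_FAST_LOAD_FAST q,a → push 841,29. Stack: [-23, 841, 29]
BINARY_OP // → 841 // 29 = 29. Stack: [-23, 29]
BINARY_OP * → -23 * 29 = -667. Stack: [-667]
STORE_FAST n → n=-667. Stack: []
LOAD_CONST → push 0. Stack: [0]
STORE_FAST i → i=0. Stack: []
LOAD_FAST i → push 0. Stack: [0]
LOAD_CONST → push 2. Stack: [0, 2]
COMPARE_OP bool(<) → 0 vs 2 = True. Stack: [True]
POP_JUMP_IF_FALSE → pop True; no jump. Stack: []
LOAD_FAST q → push 841. Stack: [841]
LOAD_CONST → push 1. Stack: [841, 1]
BINARY_OP - → 841 - 1 = 840. Stack: [840]
STORE_FAST q → q=840. Stack: []
LOAD_FAST_LOAD_FAST q,a → push 840,29. Stack: [840, 29]
BINARY_OP % → 840 % 29 = 28. Stack: [28]
STORE_FAST q → q=28. Stack: []
LOAD_FAST i → push 0. Stack: [0]
LOAD_CONST → push 1. Stack: [0, 1]
BINARY_OP + → 0 + 1 = 1. Stack: [1]
STORE_FAST i → i=1. Stack: []
LOAD_FAST i → push 1. Stack: [1]
LOAD_CONST → push 2. Stack: [1, 2]
COMPARE_OP bool(<) → 1 vs 2 = True. Stack: [True]
POP_JUMP_IF_FALSE → pop True; no jump. Stack: []
LOAD_FAST q → push 28. Stack: [28]
LOAD_CONST → push 1. Stack: [28, 1]
BINARY_OP - → 28 - 1 = 27. Stack: [27]
STORE_FAST q → q=27. Stack: []
LOAD_FAST_LOAD_FAST q,a → push 27,29. Stack: [27, 29]
BINARY_OP % → 27 % 29 = 27. Stack: [27]
STORE_FAST q → q=27. Stack: []
LOAD_FAST i → push 1. Stack: [1]
LOAD_CONST → push 1. Stack: [1, 1]
BINARY_OP + → 1 + 1 = 2. Stack: [2]
STORE_FAST i → i=2. Stack: []
LOAD_FAST i → push 2. Stack: [2]
LOAD_CONST → push 2. Stack: [2, 2]
COMPARE_OP bool(<) → 2 vs 2 = False. Stack: [False]
POP_JUMP_IF_FALSE → pop False; jump. Stack: []
LOAD_FAST q → push 27. Stack: [27]
RETURN_VALUE → return 27.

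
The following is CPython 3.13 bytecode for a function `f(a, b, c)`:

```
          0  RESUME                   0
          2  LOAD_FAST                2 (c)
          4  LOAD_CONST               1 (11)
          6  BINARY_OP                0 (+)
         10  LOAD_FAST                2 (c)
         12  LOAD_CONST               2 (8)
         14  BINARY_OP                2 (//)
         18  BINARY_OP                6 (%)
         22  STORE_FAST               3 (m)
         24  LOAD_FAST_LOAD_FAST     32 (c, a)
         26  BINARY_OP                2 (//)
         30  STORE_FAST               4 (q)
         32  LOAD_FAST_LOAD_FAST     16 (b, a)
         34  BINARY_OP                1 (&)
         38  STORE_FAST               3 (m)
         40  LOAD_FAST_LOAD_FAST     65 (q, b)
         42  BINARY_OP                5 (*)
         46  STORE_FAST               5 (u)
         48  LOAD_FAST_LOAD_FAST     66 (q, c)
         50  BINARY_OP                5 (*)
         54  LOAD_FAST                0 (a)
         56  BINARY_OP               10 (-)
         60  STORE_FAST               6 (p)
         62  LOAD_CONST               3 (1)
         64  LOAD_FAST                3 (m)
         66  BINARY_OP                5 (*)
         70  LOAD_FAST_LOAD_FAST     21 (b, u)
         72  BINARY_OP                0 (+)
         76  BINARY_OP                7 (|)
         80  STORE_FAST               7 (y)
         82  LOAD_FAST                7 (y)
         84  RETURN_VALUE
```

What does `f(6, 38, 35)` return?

LOAD_FAST c → push 35. Stack: [35]
LOAD_CONST → push 11. Stack: [35, 11]
BINARY_OP + → 35 + 11 = 46. Stack: [46]
LOAD_FAST c → push 35. Stack: [46, 35]
LOAD_CONST → push 8. Stack: [46, 35, 8]
BINARY_OP // → 35 // 8 = 4. Stack: [46, 4]
BINARY_OP % → 46 % 4 = 2. Stack: [2]
STORE_FAST m → m=2. Stack: []
LOAD_FAST_LOAD_FAST c,a → push 35,6. Stack: [35, 6]
BINARY_OP // → 35 // 6 = 5. Stack: [5]
STORE_FAST q → q=5. Stack: []
LOAD_FAST_LOAD_FAST b,a → push 38,6. Stack: [38, 6]
BINARY_OP & → 38 & 6 = 6. Stack: [6]
STORE_FAST m → m=6. Stack: []
LOAD_FAST_LOAD_FAST q,b → push 5,38. Stack: [5, 38]
BINARY_OP * → 5 * 38 = 190. Stack: [190]
STORE_FAST u → u=190. Stack: []
LOAD_FAST_LOAD_FAST q,c → push 5,35. Stack: [5, 35]
BINARY_OP * → 5 * 35 = 175. Stack: [175]
LOAD_FAST a → push 6. Stack: [175, 6]
BINARY_OP - → 175 - 6 = 169. Stack: [169]
STORE_FAST p → p=169. Stack: []
LOAD_CONST → push 1. Stack: [1]
LOAD_FAST m → push 6. Stack: [1, 6]
BINARY_OP * → 1 * 6 = 6. Stack: [6]
LOAD_FAST_LOAD_FAST b,u → push 38,190. Stack: [6, 38, 190]
BINARY_OP + → 38 + 190 = 228. Stack: [6, 228]
BINARY_OP | → 6 | 228 = 230. Stack: [230]
STORE_FAST y → y=230. Stack: []
LOAD_FAST y → push 230. Stack: [230]
RETURN_VALUE → return 230.

230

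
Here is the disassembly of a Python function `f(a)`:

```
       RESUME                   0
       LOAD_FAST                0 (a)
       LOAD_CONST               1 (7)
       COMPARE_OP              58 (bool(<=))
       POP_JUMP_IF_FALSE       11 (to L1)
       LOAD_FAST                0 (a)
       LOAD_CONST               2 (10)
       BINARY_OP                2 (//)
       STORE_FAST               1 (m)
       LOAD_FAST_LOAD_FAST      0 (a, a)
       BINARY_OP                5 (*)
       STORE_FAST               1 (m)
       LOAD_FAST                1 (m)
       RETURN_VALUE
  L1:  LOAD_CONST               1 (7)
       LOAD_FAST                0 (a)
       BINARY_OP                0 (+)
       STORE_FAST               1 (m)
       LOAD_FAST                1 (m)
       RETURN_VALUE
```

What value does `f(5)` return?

25

LOAD_FAST a → push 5. Stack: [5]
LOAD_CONST → push 7. Stack: [5, 7]
COMPARE_OP bool(<=) → 5 vs 7 = True. Stack: [True]
POP_JUMP_IF_FALSE → pop True; no jump. Stack: []
LOAD_FAST a → push 5. Stack: [5]
LOAD_CONST → push 10. Stack: [5, 10]
BINARY_OP // → 5 // 10 = 0. Stack: [0]
STORE_FAST m → m=0. Stack: []
LOAD_FAST_LOAD_FAST a,a → push 5,5. Stack: [5, 5]
BINARY_OP * → 5 * 5 = 25. Stack: [25]
STORE_FAST m → m=25. Stack: []
LOAD_FAST m → push 25. Stack: [25]
RETURN_VALUE → return 25.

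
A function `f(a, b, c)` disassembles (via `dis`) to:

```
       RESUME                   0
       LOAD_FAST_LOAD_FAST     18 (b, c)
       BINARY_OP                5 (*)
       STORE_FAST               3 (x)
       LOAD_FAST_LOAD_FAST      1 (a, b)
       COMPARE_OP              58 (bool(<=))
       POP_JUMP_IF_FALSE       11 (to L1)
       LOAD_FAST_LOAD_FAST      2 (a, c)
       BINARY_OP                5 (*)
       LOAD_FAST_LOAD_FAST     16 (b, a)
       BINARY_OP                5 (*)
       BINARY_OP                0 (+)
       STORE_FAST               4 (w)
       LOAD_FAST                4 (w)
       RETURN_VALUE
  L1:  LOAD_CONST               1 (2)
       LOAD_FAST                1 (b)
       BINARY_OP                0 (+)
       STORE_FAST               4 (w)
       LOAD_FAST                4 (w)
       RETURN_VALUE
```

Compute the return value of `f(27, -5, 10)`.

-3

LOAD_FAST_LOAD_FAST b,c → push -5,10. Stack: [-5, 10]
BINARY_OP * → -5 * 10 = -50. Stack: [-50]
STORE_FAST x → x=-50. Stack: []
LOAD_FAST_LOAD_FAST a,b → push 27,-5. Stack: [27, -5]
COMPARE_OP bool(<=) → 27 vs -5 = False. Stack: [False]
POP_JUMP_IF_FALSE → pop False; jump. Stack: []
LOAD_CONST → push 2. Stack: [2]
LOAD_FAST b → push -5. Stack: [2, -5]
BINARY_OP + → 2 + -5 = -3. Stack: [-3]
STORE_FAST w → w=-3. Stack: []
LOAD_FAST w → push -3. Stack: [-3]
RETURN_VALUE → return -3.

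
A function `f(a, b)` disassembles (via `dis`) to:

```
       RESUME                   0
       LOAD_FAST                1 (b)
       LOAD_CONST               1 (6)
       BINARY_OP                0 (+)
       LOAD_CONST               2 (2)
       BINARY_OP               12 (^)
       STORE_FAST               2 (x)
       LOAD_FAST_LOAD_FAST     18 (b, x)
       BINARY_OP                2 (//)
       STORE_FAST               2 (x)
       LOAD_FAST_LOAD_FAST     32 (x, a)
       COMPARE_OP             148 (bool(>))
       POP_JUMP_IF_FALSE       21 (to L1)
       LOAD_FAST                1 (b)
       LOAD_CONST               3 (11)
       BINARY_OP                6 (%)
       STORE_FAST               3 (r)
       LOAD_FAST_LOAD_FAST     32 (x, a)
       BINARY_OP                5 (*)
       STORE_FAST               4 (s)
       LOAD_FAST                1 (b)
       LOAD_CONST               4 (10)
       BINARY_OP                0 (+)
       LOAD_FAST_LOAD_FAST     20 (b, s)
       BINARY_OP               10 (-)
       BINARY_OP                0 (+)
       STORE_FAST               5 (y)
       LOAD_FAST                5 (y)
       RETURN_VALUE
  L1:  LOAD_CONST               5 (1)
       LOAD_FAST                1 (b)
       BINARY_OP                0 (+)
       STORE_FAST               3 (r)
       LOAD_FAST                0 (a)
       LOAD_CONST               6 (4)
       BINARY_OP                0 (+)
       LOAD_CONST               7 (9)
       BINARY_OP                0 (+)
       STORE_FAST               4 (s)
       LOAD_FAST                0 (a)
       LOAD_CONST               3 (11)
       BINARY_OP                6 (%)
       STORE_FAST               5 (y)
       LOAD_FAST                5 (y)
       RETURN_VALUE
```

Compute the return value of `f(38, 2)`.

5

LOAD_FAST b → push 2. Stack: [2]
LOAD_CONST → push 6. Stack: [2, 6]
BINARY_OP + → 2 + 6 = 8. Stack: [8]
LOAD_CONST → push 2. Stack: [8, 2]
BINARY_OP ^ → 8 ^ 2 = 10. Stack: [10]
STORE_FAST x → x=10. Stack: []
LOAD_FAST_LOAD_FAST b,x → push 2,10. Stack: [2, 10]
BINARY_OP // → 2 // 10 = 0. Stack: [0]
STORE_FAST x → x=0. Stack: []
LOAD_FAST_LOAD_FAST x,a → push 0,38. Stack: [0, 38]
COMPARE_OP bool(>) → 0 vs 38 = False. Stack: [False]
POP_JUMP_IF_FALSE → pop False; jump. Stack: []
LOAD_CONST → push 1. Stack: [1]
LOAD_FAST b → push 2. Stack: [1, 2]
BINARY_OP + → 1 + 2 = 3. Stack: [3]
STORE_FAST r → r=3. Stack: []
LOAD_FAST a → push 38. Stack: [38]
LOAD_CONST → push 4. Stack: [38, 4]
BINARY_OP + → 38 + 4 = 42. Stack: [42]
LOAD_CONST → push 9. Stack: [42, 9]
BINARY_OP + → 42 + 9 = 51. Stack: [51]
STORE_FAST s → s=51. Stack: []
LOAD_FAST a → push 38. Stack: [38]
LOAD_CONST → push 11. Stack: [38, 11]
BINARY_OP % → 38 % 11 = 5. Stack: [5]
STORE_FAST y → y=5. Stack: []
LOAD_FAST y → push 5. Stack: [5]
RETURN_VALUE → return 5.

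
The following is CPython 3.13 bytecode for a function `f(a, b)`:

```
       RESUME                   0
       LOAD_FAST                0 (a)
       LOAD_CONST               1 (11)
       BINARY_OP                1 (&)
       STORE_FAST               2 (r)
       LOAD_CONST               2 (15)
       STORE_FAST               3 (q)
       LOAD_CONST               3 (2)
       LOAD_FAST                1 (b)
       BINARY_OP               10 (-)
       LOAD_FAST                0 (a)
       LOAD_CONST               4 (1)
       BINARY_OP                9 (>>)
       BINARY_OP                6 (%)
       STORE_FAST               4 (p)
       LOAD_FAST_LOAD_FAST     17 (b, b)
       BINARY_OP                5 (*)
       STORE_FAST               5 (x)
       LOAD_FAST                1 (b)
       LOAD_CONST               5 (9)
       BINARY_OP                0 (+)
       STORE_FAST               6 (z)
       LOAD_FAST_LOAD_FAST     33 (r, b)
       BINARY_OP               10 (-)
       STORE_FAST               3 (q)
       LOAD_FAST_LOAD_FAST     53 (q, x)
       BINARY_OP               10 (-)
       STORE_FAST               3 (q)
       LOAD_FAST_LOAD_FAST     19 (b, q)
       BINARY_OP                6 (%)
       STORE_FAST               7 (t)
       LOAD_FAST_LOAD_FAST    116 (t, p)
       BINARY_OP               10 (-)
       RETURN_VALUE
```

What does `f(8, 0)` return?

LOAD_FAST a → push 8. Stack: [8]
LOAD_CONST → push 11. Stack: [8, 11]
BINARY_OP & → 8 & 11 = 8. Stack: [8]
STORE_FAST r → r=8. Stack: []
LOAD_CONST → push 15. Stack: [15]
STORE_FAST q → q=15. Stack: []
LOAD_CONST → push 2. Stack: [2]
LOAD_FAST b → push 0. Stack: [2, 0]
BINARY_OP - → 2 - 0 = 2. Stack: [2]
LOAD_FAST a → push 8. Stack: [2, 8]
LOAD_CONST → push 1. Stack: [2, 8, 1]
BINARY_OP >> → 8 >> 1 = 4. Stack: [2, 4]
BINARY_OP % → 2 % 4 = 2. Stack: [2]
STORE_FAST p → p=2. Stack: []
LOAD_FAST_LOAD_FAST b,b → push 0,0. Stack: [0, 0]
BINARY_OP * → 0 * 0 = 0. Stack: [0]
STORE_FAST x → x=0. Stack: []
LOAD_FAST b → push 0. Stack: [0]
LOAD_CONST → push 9. Stack: [0, 9]
BINARY_OP + → 0 + 9 = 9. Stack: [9]
STORE_FAST z → z=9. Stack: []
LOAD_FAST_LOAD_FAST r,b → push 8,0. Stack: [8, 0]
BINARY_OP - → 8 - 0 = 8. Stack: [8]
STORE_FAST q → q=8. Stack: []
LOAD_FAST_LOAD_FAST q,x → push 8,0. Stack: [8, 0]
BINARY_OP - → 8 - 0 = 8. Stack: [8]
STORE_FAST q → q=8. Stack: []
LOAD_FAST_LOAD_FAST b,q → push 0,8. Stack: [0, 8]
BINARY_OP % → 0 % 8 = 0. Stack: [0]
STORE_FAST t → t=0. Stack: []
LOAD_FAST_LOAD_FAST t,p → push 0,2. Stack: [0, 2]
BINARY_OP - → 0 - 2 = -2. Stack: [-2]
RETURN_VALUE → return -2.

-2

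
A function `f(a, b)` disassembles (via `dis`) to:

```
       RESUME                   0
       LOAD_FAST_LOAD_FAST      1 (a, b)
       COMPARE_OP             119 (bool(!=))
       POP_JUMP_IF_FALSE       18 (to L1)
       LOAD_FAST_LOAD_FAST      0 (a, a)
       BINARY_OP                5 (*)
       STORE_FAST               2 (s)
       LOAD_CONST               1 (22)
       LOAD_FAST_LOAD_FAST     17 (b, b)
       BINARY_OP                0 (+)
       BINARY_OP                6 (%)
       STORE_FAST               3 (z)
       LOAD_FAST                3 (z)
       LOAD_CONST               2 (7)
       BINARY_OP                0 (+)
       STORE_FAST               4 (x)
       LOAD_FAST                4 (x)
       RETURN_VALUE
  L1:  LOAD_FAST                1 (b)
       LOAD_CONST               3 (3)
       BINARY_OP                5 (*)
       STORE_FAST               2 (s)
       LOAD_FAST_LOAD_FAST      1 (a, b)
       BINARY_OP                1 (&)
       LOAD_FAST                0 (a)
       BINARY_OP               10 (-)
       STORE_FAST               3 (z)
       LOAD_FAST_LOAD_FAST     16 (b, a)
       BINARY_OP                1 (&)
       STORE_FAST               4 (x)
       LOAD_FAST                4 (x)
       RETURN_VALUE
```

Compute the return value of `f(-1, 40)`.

29

LOAD_FAST_LOAD_FAST a,b → push -1,40. Stack: [-1, 40]
COMPARE_OP bool(!=) → -1 vs 40 = True. Stack: [True]
POP_JUMP_IF_FALSE → pop True; no jump. Stack: []
LOAD_FAST_LOAD_FAST a,a → push -1,-1. Stack: [-1, -1]
BINARY_OP * → -1 * -1 = 1. Stack: [1]
STORE_FAST s → s=1. Stack: []
LOAD_CONST → push 22. Stack: [22]
LOAD_FAST_LOAD_FAST b,b → push 40,40. Stack: [22, 40, 40]
BINARY_OP + → 40 + 40 = 80. Stack: [22, 80]
BINARY_OP % → 22 % 80 = 22. Stack: [22]
STORE_FAST z → z=22. Stack: []
LOAD_FAST z → push 22. Stack: [22]
LOAD_CONST → push 7. Stack: [22, 7]
BINARY_OP + → 22 + 7 = 29. Stack: [29]
STORE_FAST x → x=29. Stack: []
LOAD_FAST x → push 29. Stack: [29]
RETURN_VALUE → return 29.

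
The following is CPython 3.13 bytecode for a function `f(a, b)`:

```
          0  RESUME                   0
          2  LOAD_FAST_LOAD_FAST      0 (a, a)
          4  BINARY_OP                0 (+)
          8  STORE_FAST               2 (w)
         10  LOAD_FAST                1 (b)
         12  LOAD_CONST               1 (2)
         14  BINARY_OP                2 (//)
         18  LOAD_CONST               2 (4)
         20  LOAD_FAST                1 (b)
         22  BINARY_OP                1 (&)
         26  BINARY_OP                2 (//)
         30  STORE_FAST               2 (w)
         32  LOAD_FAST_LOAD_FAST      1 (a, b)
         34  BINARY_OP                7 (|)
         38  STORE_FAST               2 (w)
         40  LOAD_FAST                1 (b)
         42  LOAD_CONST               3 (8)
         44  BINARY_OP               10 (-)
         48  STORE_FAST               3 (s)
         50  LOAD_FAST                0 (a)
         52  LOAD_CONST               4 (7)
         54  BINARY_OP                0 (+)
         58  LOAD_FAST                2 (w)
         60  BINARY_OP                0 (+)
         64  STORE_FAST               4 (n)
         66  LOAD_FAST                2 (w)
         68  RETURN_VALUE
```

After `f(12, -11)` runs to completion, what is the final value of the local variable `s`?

LOAD_FAST_LOAD_FAST a,a → push 12,12. Stack: [12, 12]
BINARY_OP + → 12 + 12 = 24. Stack: [24]
STORE_FAST w → w=24. Stack: []
LOAD_FAST b → push -11. Stack: [-11]
LOAD_CONST → push 2. Stack: [-11, 2]
BINARY_OP // → -11 // 2 = -6. Stack: [-6]
LOAD_CONST → push 4. Stack: [-6, 4]
LOAD_FAST b → push -11. Stack: [-6, 4, -11]
BINARY_OP & → 4 & -11 = 4. Stack: [-6, 4]
BINARY_OP // → -6 // 4 = -2. Stack: [-2]
STORE_FAST w → w=-2. Stack: []
LOAD_FAST_LOAD_FAST a,b → push 12,-11. Stack: [12, -11]
BINARY_OP | → 12 | -11 = -3. Stack: [-3]
STORE_FAST w → w=-3. Stack: []
LOAD_FAST b → push -11. Stack: [-11]
LOAD_CONST → push 8. Stack: [-11, 8]
BINARY_OP - → -11 - 8 = -19. Stack: [-19]
STORE_FAST s → s=-19. Stack: []
LOAD_FAST a → push 12. Stack: [12]
LOAD_CONST → push 7. Stack: [12, 7]
BINARY_OP + → 12 + 7 = 19. Stack: [19]
LOAD_FAST w → push -3. Stack: [19, -3]
BINARY_OP + → 19 + -3 = 16. Stack: [16]
STORE_FAST n → n=16. Stack: []
LOAD_FAST w → push -3. Stack: [-3]
RETURN_VALUE → return -3.

-19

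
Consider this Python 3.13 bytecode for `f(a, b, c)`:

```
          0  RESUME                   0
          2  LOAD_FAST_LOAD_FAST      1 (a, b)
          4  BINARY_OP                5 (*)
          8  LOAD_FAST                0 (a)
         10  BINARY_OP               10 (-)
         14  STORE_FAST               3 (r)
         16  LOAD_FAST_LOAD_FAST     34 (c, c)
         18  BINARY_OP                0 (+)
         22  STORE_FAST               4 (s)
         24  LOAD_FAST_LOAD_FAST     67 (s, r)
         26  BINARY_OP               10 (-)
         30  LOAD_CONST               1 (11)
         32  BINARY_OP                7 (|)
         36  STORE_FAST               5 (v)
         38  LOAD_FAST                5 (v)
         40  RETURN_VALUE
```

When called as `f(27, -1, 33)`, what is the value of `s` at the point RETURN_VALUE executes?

66

LOAD_FAST_LOAD_FAST a,b → push 27,-1. Stack: [27, -1]
BINARY_OP * → 27 * -1 = -27. Stack: [-27]
LOAD_FAST a → push 27. Stack: [-27, 27]
BINARY_OP - → -27 - 27 = -54. Stack: [-54]
STORE_FAST r → r=-54. Stack: []
LOAD_FAST_LOAD_FAST c,c → push 33,33. Stack: [33, 33]
BINARY_OP + → 33 + 33 = 66. Stack: [66]
STORE_FAST s → s=66. Stack: []
LOAD_FAST_LOAD_FAST s,r → push 66,-54. Stack: [66, -54]
BINARY_OP - → 66 - -54 = 120. Stack: [120]
LOAD_CONST → push 11. Stack: [120, 11]
BINARY_OP | → 120 | 11 = 123. Stack: [123]
STORE_FAST v → v=123. Stack: []
LOAD_FAST v → push 123. Stack: [123]
RETURN_VALUE → return 123.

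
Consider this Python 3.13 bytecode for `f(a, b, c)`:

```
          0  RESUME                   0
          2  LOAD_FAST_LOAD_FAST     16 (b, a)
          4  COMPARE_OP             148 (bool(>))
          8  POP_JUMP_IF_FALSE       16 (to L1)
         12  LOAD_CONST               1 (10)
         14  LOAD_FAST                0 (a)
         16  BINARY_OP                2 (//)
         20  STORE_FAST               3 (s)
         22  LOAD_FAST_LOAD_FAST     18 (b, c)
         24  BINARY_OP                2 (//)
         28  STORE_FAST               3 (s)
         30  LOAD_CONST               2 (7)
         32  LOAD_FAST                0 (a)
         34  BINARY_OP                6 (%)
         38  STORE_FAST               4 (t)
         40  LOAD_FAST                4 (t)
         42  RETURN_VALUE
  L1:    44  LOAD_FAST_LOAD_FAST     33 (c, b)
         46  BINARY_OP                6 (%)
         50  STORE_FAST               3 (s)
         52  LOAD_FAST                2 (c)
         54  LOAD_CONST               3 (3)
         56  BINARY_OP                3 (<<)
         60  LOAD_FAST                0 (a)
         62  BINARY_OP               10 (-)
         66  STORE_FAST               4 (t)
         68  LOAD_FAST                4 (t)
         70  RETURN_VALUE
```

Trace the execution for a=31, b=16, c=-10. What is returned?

-111

LOAD_FAST_LOAD_FAST b,a → push 16,31. Stack: [16, 31]
COMPARE_OP bool(>) → 16 vs 31 = False. Stack: [False]
POP_JUMP_IF_FALSE → pop False; jump. Stack: []
LOAD_FAST_LOAD_FAST c,b → push -10,16. Stack: [-10, 16]
BINARY_OP % → -10 % 16 = 6. Stack: [6]
STORE_FAST s → s=6. Stack: []
LOAD_FAST c → push -10. Stack: [-10]
LOAD_CONST → push 3. Stack: [-10, 3]
BINARY_OP << → -10 << 3 = -80. Stack: [-80]
LOAD_FAST a → push 31. Stack: [-80, 31]
BINARY_OP - → -80 - 31 = -111. Stack: [-111]
STORE_FAST t → t=-111. Stack: []
LOAD_FAST t → push -111. Stack: [-111]
RETURN_VALUE → return -111.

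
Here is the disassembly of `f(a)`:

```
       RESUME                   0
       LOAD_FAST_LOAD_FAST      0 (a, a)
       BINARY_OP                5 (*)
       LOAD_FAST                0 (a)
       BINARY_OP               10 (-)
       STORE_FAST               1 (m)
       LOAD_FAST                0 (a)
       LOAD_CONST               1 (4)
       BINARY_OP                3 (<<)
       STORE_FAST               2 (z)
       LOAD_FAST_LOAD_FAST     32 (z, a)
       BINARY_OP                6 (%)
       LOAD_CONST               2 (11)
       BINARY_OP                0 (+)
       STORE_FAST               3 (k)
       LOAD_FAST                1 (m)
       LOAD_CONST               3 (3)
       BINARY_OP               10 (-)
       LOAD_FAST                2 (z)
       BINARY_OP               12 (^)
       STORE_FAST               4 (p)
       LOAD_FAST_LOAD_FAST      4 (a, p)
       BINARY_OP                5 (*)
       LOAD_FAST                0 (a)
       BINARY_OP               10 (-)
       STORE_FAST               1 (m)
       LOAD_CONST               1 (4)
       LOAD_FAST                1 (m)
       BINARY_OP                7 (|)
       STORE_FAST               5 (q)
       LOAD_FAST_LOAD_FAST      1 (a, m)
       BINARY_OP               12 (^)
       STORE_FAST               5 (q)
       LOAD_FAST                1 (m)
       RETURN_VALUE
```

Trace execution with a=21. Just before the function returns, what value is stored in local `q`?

5029

LOAD_FAST_LOAD_FAST a,a → push 21,21. Stack: [21, 21]
BINARY_OP * → 21 * 21 = 441. Stack: [441]
LOAD_FAST a → push 21. Stack: [441, 21]
BINARY_OP - → 441 - 21 = 420. Stack: [420]
STORE_FAST m → m=420. Stack: []
LOAD_FAST a → push 21. Stack: [21]
LOAD_CONST → push 4. Stack: [21, 4]
BINARY_OP << → 21 << 4 = 336. Stack: [336]
STORE_FAST z → z=336. Stack: []
LOAD_FAST_LOAD_FAST z,a → push 336,21. Stack: [336, 21]
BINARY_OP % → 336 % 21 = 0. Stack: [0]
LOAD_CONST → push 11. Stack: [0, 11]
BINARY_OP + → 0 + 11 = 11. Stack: [11]
STORE_FAST k → k=11. Stack: []
LOAD_FAST m → push 420. Stack: [420]
LOAD_CONST → push 3. Stack: [420, 3]
BINARY_OP - → 420 - 3 = 417. Stack: [417]
LOAD_FAST z → push 336. Stack: [417, 336]
BINARY_OP ^ → 417 ^ 336 = 241. Stack: [241]
STORE_FAST p → p=241. Stack: []
LOAD_FAST_LOAD_FAST a,p → push 21,241. Stack: [21, 241]
BINARY_OP * → 21 * 241 = 5061. Stack: [5061]
LOAD_FAST a → push 21. Stack: [5061, 21]
BINARY_OP - → 5061 - 21 = 5040. Stack: [5040]
STORE_FAST m → m=5040. Stack: []
LOAD_CONST → push 4. Stack: [4]
LOAD_FAST m → push 5040. Stack: [4, 5040]
BINARY_OP | → 4 | 5040 = 5044. Stack: [5044]
STORE_FAST q → q=5044. Stack: []
LOAD_FAST_LOAD_FAST a,m → push 21,5040. Stack: [21, 5040]
BINARY_OP ^ → 21 ^ 5040 = 5029. Stack: [5029]
STORE_FAST q → q=5029. Stack: []
LOAD_FAST m → push 5040. Stack: [5040]
RETURN_VALUE → return 5040.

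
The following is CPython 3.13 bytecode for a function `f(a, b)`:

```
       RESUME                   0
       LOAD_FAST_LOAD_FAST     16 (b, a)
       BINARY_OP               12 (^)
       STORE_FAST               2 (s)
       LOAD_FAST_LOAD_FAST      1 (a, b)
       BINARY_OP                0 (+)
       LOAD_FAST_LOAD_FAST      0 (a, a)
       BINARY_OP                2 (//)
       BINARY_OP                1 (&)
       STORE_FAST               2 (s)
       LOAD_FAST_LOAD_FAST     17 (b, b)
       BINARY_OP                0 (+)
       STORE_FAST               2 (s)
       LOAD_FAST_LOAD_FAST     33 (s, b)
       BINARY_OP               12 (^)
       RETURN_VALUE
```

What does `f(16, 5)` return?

15

LOAD_FAST_LOAD_FAST b,a → push 5,16. Stack: [5, 16]
BINARY_OP ^ → 5 ^ 16 = 21. Stack: [21]
STORE_FAST s → s=21. Stack: []
LOAD_FAST_LOAD_FAST a,b → push 16,5. Stack: [16, 5]
BINARY_OP + → 16 + 5 = 21. Stack: [21]
LOAD_FAST_LOAD_FAST a,a → push 16,16. Stack: [21, 16, 16]
BINARY_OP // → 16 // 16 = 1. Stack: [21, 1]
BINARY_OP & → 21 & 1 = 1. Stack: [1]
STORE_FAST s → s=1. Stack: []
LOAD_FAST_LOAD_FAST b,b → push 5,5. Stack: [5, 5]
BINARY_OP + → 5 + 5 = 10. Stack: [10]
STORE_FAST s → s=10. Stack: []
LOAD_FAST_LOAD_FAST s,b → push 10,5. Stack: [10, 5]
BINARY_OP ^ → 10 ^ 5 = 15. Stack: [15]
RETURN_VALUE → return 15.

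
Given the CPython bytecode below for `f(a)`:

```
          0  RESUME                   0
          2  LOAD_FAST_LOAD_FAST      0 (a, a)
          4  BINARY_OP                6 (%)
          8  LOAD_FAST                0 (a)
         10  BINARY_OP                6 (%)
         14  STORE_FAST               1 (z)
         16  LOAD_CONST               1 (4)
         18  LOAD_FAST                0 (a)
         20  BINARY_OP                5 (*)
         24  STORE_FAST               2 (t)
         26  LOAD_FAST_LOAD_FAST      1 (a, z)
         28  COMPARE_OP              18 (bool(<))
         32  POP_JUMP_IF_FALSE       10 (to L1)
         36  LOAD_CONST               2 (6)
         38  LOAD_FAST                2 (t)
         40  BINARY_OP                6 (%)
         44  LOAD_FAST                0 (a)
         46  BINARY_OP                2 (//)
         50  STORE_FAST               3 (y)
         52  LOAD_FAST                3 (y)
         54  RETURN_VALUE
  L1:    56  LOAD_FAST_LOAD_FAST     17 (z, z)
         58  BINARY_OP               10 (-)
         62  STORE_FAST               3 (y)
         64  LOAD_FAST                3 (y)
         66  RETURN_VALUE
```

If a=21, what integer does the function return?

LOAD_FAST_LOAD_FAST a,a → push 21,21. Stack: [21, 21]
BINARY_OP % → 21 % 21 = 0. Stack: [0]
LOAD_FAST a → push 21. Stack: [0, 21]
BINARY_OP % → 0 % 21 = 0. Stack: [0]
STORE_FAST z → z=0. Stack: []
LOAD_CONST → push 4. Stack: [4]
LOAD_FAST a → push 21. Stack: [4, 21]
BINARY_OP * → 4 * 21 = 84. Stack: [84]
STORE_FAST t → t=84. Stack: []
LOAD_FAST_LOAD_FAST a,z → push 21,0. Stack: [21, 0]
COMPARE_OP bool(<) → 21 vs 0 = False. Stack: [False]
POP_JUMP_IF_FALSE → pop False; jump. Stack: []
LOAD_FAST_LOAD_FAST z,z → push 0,0. Stack: [0, 0]
BINARY_OP - → 0 - 0 = 0. Stack: [0]
STORE_FAST y → y=0. Stack: []
LOAD_FAST y → push 0. Stack: [0]
RETURN_VALUE → return 0.

0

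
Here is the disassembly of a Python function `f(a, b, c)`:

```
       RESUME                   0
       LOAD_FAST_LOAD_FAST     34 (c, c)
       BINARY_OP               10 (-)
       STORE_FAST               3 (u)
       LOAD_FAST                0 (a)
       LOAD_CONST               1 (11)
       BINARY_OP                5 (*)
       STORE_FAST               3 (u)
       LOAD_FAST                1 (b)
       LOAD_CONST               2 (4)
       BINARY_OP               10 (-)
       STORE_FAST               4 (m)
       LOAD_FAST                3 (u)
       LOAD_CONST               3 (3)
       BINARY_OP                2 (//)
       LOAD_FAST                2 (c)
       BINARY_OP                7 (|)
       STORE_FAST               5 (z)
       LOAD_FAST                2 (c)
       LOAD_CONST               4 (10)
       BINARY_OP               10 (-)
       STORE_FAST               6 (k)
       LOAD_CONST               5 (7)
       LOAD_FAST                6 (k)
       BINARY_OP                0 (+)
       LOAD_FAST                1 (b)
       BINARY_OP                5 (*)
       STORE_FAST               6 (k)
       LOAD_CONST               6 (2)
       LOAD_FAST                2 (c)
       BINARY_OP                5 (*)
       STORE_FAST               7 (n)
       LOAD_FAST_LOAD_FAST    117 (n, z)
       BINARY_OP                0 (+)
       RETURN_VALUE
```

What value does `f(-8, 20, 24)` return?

42

LOAD_FAST_LOAD_FAST c,c → push 24,24. Stack: [24, 24]
BINARY_OP - → 24 - 24 = 0. Stack: [0]
STORE_FAST u → u=0. Stack: []
LOAD_FAST a → push -8. Stack: [-8]
LOAD_CONST → push 11. Stack: [-8, 11]
BINARY_OP * → -8 * 11 = -88. Stack: [-88]
STORE_FAST u → u=-88. Stack: []
LOAD_FAST b → push 20. Stack: [20]
LOAD_CONST → push 4. Stack: [20, 4]
BINARY_OP - → 20 - 4 = 16. Stack: [16]
STORE_FAST m → m=16. Stack: []
LOAD_FAST u → push -88. Stack: [-88]
LOAD_CONST → push 3. Stack: [-88, 3]
BINARY_OP // → -88 // 3 = -30. Stack: [-30]
LOAD_FAST c → push 24. Stack: [-30, 24]
BINARY_OP | → -30 | 24 = -6. Stack: [-6]
STORE_FAST z → z=-6. Stack: []
LOAD_FAST c → push 24. Stack: [24]
LOAD_CONST → push 10. Stack: [24, 10]
BINARY_OP - → 24 - 10 = 14. Stack: [14]
STORE_FAST k → k=14. Stack: []
LOAD_CONST → push 7. Stack: [7]
LOAD_FAST k → push 14. Stack: [7, 14]
BINARY_OP + → 7 + 14 = 21. Stack: [21]
LOAD_FAST b → push 20. Stack: [21, 20]
BINARY_OP * → 21 * 20 = 420. Stack: [420]
STORE_FAST k → k=420. Stack: []
LOAD_CONST → push 2. Stack: [2]
LOAD_FAST c → push 24. Stack: [2, 24]
BINARY_OP * → 2 * 24 = 48. Stack: [48]
STORE_FAST n → n=48. Stack: []
LOAD_FAST_LOAD_FAST n,z → push 48,-6. Stack: [48, -6]
BINARY_OP + → 48 + -6 = 42. Stack: [42]
RETURN_VALUE → return 42.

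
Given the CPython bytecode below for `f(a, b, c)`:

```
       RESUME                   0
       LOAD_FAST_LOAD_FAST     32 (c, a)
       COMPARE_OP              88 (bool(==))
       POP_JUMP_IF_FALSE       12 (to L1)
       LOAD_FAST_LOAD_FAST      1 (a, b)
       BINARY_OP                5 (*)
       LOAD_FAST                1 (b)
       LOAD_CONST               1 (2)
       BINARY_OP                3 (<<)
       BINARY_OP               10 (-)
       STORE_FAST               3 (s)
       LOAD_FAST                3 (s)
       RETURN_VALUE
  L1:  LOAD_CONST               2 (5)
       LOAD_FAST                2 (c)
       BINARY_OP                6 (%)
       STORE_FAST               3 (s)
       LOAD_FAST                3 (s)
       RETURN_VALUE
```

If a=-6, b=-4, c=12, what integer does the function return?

5

LOAD_FAST_LOAD_FAST c,a → push 12,-6. Stack: [12, -6]
COMPARE_OP bool(==) → 12 vs -6 = False. Stack: [False]
POP_JUMP_IF_FALSE → pop False; jump. Stack: []
LOAD_CONST → push 5. Stack: [5]
LOAD_FAST c → push 12. Stack: [5, 12]
BINARY_OP % → 5 % 12 = 5. Stack: [5]
STORE_FAST s → s=5. Stack: []
LOAD_FAST s → push 5. Stack: [5]
RETURN_VALUE → return 5.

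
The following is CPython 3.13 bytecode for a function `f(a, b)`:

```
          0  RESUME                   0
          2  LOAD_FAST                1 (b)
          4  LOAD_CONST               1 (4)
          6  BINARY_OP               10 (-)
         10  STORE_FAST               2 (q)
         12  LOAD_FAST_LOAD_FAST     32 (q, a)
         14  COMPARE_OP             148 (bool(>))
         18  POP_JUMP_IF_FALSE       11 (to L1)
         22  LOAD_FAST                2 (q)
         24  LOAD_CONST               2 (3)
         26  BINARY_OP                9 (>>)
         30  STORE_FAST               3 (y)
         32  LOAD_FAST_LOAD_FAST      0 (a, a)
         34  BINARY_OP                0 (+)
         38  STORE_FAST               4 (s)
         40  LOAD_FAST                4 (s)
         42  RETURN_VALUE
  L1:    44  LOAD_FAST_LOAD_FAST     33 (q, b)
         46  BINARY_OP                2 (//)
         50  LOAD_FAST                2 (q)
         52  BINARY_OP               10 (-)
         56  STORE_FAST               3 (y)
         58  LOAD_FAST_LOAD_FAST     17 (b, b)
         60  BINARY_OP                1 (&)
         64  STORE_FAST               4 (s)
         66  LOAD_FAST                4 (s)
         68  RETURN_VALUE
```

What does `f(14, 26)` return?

28

LOAD_FAST b → push 26. Stack: [26]
LOAD_CONST → push 4. Stack: [26, 4]
BINARY_OP - → 26 - 4 = 22. Stack: [22]
STORE_FAST q → q=22. Stack: []
LOAD_FAST_LOAD_FAST q,a → push 22,14. Stack: [22, 14]
COMPARE_OP bool(>) → 22 vs 14 = True. Stack: [True]
POP_JUMP_IF_FALSE → pop True; no jump. Stack: []
LOAD_FAST q → push 22. Stack: [22]
LOAD_CONST → push 3. Stack: [22, 3]
BINARY_OP >> → 22 >> 3 = 2. Stack: [2]
STORE_FAST y → y=2. Stack: []
LOAD_FAST_LOAD_FAST a,a → push 14,14. Stack: [14, 14]
BINARY_OP + → 14 + 14 = 28. Stack: [28]
STORE_FAST s → s=28. Stack: []
LOAD_FAST s → push 28. Stack: [28]
RETURN_VALUE → return 28.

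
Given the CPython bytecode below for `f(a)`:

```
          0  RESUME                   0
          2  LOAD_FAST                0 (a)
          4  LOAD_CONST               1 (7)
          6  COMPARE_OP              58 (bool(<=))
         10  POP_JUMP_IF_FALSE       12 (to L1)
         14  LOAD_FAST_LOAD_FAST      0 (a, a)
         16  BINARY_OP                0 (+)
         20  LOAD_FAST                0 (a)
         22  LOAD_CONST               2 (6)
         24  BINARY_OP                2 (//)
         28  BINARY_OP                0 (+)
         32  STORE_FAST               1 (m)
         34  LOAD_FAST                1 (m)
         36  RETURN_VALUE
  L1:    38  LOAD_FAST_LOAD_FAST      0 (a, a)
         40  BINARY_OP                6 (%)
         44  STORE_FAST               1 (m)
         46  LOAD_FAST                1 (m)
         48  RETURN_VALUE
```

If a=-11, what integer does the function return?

LOAD_FAST a → push -11. Stack: [-11]
LOAD_CONST → push 7. Stack: [-11, 7]
COMPARE_OP bool(<=) → -11 vs 7 = True. Stack: [True]
POP_JUMP_IF_FALSE → pop True; no jump. Stack: []
LOAD_FAST_LOAD_FAST a,a → push -11,-11. Stack: [-11, -11]
BINARY_OP + → -11 + -11 = -22. Stack: [-22]
LOAD_FAST a → push -11. Stack: [-22, -11]
LOAD_CONST → push 6. Stack: [-22, -11, 6]
BINARY_OP // → -11 // 6 = -2. Stack: [-22, -2]
BINARY_OP + → -22 + -2 = -24. Stack: [-24]
STORE_FAST m → m=-24. Stack: []
LOAD_FAST m → push -24. Stack: [-24]
RETURN_VALUE → return -24.

-24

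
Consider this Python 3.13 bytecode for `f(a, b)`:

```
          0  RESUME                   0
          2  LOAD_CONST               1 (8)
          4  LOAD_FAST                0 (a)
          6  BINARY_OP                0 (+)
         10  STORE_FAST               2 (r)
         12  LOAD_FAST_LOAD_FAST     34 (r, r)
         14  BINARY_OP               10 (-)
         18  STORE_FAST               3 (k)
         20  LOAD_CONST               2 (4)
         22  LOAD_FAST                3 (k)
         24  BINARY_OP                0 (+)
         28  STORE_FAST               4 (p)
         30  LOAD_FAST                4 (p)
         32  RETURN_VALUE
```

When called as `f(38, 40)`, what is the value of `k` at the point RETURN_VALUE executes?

LOAD_CONST → push 8. Stack: [8]
LOAD_FAST a → push 38. Stack: [8, 38]
BINARY_OP + → 8 + 38 = 46. Stack: [46]
STORE_FAST r → r=46. Stack: []
LOAD_FAST_LOAD_FAST r,r → push 46,46. Stack: [46, 46]
BINARY_OP - → 46 - 46 = 0. Stack: [0]
STORE_FAST k → k=0. Stack: []
LOAD_CONST → push 4. Stack: [4]
LOAD_FAST k → push 0. Stack: [4, 0]
BINARY_OP + → 4 + 0 = 4. Stack: [4]
STORE_FAST p → p=4. Stack: []
LOAD_FAST p → push 4. Stack: [4]
RETURN_VALUE → return 4.

0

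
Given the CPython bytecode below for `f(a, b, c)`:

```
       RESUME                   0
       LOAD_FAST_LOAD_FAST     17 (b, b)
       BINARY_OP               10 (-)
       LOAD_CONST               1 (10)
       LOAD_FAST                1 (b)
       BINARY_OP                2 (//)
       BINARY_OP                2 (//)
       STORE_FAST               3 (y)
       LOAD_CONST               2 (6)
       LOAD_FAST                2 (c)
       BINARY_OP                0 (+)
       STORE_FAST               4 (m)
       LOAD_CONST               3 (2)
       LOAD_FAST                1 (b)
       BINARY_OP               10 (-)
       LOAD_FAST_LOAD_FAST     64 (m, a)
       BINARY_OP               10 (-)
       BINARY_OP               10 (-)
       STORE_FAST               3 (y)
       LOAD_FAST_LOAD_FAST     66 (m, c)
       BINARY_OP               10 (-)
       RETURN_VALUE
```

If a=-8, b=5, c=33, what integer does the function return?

6

LOAD_FAST_LOAD_FAST b,b → push 5,5. Stack: [5, 5]
BINARY_OP - → 5 - 5 = 0. Stack: [0]
LOAD_CONST → push 10. Stack: [0, 10]
LOAD_FAST b → push 5. Stack: [0, 10, 5]
BINARY_OP // → 10 // 5 = 2. Stack: [0, 2]
BINARY_OP // → 0 // 2 = 0. Stack: [0]
STORE_FAST y → y=0. Stack: []
LOAD_CONST → push 6. Stack: [6]
LOAD_FAST c → push 33. Stack: [6, 33]
BINARY_OP + → 6 + 33 = 39. Stack: [39]
STORE_FAST m → m=39. Stack: []
LOAD_CONST → push 2. Stack: [2]
LOAD_FAST b → push 5. Stack: [2, 5]
BINARY_OP - → 2 - 5 = -3. Stack: [-3]
LOAD_FAST_LOAD_FAST m,a → push 39,-8. Stack: [-3, 39, -8]
BINARY_OP - → 39 - -8 = 47. Stack: [-3, 47]
BINARY_OP - → -3 - 47 = -50. Stack: [-50]
STORE_FAST y → y=-50. Stack: []
LOAD_FAST_LOAD_FAST m,c → push 39,33. Stack: [39, 33]
BINARY_OP - → 39 - 33 = 6. Stack: [6]
RETURN_VALUE → return 6.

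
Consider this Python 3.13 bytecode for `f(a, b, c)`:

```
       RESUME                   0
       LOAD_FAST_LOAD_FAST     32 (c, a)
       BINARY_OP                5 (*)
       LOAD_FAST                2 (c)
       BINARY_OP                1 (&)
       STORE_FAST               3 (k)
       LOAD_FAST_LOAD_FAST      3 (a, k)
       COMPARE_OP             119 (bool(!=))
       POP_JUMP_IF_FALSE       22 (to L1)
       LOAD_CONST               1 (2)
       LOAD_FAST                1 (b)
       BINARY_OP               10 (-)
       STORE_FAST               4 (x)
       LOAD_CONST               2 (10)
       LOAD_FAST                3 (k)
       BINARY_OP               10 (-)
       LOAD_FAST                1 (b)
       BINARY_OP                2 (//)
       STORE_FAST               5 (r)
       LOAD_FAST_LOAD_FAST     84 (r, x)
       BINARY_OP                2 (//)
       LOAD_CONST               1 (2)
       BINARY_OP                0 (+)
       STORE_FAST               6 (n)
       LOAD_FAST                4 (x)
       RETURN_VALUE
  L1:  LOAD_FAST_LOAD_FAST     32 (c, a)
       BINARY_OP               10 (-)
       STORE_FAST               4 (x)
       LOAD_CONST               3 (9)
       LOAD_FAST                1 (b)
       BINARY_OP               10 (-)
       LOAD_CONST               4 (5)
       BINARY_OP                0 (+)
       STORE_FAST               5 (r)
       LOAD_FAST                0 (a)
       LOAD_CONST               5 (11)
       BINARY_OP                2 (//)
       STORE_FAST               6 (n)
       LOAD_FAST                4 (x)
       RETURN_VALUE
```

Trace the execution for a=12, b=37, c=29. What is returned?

LOAD_FAST_LOAD_FAST c,a → push 29,12. Stack: [29, 12]
BINARY_OP * → 29 * 12 = 348. Stack: [348]
LOAD_FAST c → push 29. Stack: [348, 29]
BINARY_OP & → 348 & 29 = 28. Stack: [28]
STORE_FAST k → k=28. Stack: []
LOAD_FAST_LOAD_FAST a,k → push 12,28. Stack: [12, 28]
COMPARE_OP bool(!=) → 12 vs 28 = True. Stack: [True]
POP_JUMP_IF_FALSE → pop True; no jump. Stack: []
LOAD_CONST → push 2. Stack: [2]
LOAD_FAST b → push 37. Stack: [2, 37]
BINARY_OP - → 2 - 37 = -35. Stack: [-35]
STORE_FAST x → x=-35. Stack: []
LOAD_CONST → push 10. Stack: [10]
LOAD_FAST k → push 28. Stack: [10, 28]
BINARY_OP - → 10 - 28 = -18. Stack: [-18]
LOAD_FAST b → push 37. Stack: [-18, 37]
BINARY_OP // → -18 // 37 = -1. Stack: [-1]
STORE_FAST r → r=-1. Stack: []
LOAD_FAST_LOAD_FAST r,x → push -1,-35. Stack: [-1, -35]
BINARY_OP // → -1 // -35 = 0. Stack: [0]
LOAD_CONST → push 2. Stack: [0, 2]
BINARY_OP + → 0 + 2 = 2. Stack: [2]
STORE_FAST n → n=2. Stack: []
LOAD_FAST x → push -35. Stack: [-35]
RETURN_VALUE → return -35.

-35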